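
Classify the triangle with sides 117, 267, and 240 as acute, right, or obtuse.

right

Compare the square of the longest side to the sum of squares of the other two: 117² + 240² = 71289 = 267².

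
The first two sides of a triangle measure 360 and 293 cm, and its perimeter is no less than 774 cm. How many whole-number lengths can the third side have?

Triangle inequality: 67 < x < 653. Perimeter ≥ 774 gives x ≥ 774 − 360 − 293 = 121.
So 121 ≤ x < 653; integers 121 through 652: 532 values.

532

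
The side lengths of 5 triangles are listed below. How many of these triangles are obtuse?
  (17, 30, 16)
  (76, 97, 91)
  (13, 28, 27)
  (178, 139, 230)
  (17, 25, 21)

2

(17,30,16): 16²+17² = 545 < 900 = 30² → obtuse
(76,97,91): 76²+91² = 14057 > 9409 = 97² → acute
(13,28,27): 13²+27² = 898 > 784 = 28² → acute
(178,139,230): 139²+178² = 51005 < 52900 = 230² → obtuse
(17,25,21): 17²+21² = 730 > 625 = 25² → acute
2 of the 5 are obtuse.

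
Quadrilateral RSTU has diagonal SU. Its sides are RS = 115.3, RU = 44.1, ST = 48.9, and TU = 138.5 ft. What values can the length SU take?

From triangle RSU: |115.3 − 44.1| < SU < 115.3 + 44.1, i.e. 71.2 < SU < 159.4.
From triangle TSU: 89.6 < SU < 187.4.
Both must hold, so SU lies in the intersection.

89.6 < SU < 159.4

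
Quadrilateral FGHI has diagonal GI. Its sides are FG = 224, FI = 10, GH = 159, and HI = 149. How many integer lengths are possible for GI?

19

From triangle FGI: 214 < GI < 234.
From triangle HGI: 10 < GI < 308.
Intersection: 214 < GI < 234, so integers 215 through 233: 19 values.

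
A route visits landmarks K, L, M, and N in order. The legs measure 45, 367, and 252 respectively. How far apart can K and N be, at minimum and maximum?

70 ≤ KN ≤ 664

The maximum is all hops collinear in one direction: 45 + 367 + 252 = 664.
The longest hop is 367; the others sum to 297. Folding the others back against it leaves at least 367 − 297 = 70.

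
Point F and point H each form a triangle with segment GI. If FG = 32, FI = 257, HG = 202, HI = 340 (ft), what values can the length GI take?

From triangle FGI: |32 − 257| < GI < 32 + 257, i.e. 225 < GI < 289.
From triangle HGI: 138 < GI < 542.
Both must hold, so GI lies in the intersection.

225 < GI < 289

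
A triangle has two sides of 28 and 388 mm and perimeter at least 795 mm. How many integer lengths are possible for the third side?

37

Triangle inequality: 360 < x < 416. Perimeter ≥ 795 gives x ≥ 795 − 28 − 388 = 379.
So 379 ≤ x < 416; integers 379 through 415: 37 values.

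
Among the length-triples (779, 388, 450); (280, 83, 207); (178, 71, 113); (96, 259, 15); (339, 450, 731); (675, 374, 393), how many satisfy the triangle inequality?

(388,450,779): 388+450 > 779 → valid
(83,207,280): 83+207 > 280 → valid
(71,113,178): 71+113 > 178 → valid
(15,96,259): 15+96 ≤ 259 → not valid
(339,450,731): 339+450 > 731 → valid
(374,393,675): 374+393 > 675 → valid
5 of the 6 triples form a triangle.

5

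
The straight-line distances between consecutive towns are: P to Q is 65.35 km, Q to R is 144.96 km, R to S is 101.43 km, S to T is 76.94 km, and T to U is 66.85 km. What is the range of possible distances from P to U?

0 ≤ PU ≤ 455.53 km

The maximum is all hops collinear in one direction: 65.35 + 144.96 + 101.43 + 76.94 + 66.85 = 455.53.
The longest hop is 144.96; the others sum to 310.57. Since 144.96 ≤ 310.57, the path can fold back on itself completely, so the minimum distance is 0.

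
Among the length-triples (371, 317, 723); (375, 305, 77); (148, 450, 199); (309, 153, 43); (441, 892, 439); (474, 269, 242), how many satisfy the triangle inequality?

(317,371,723): 317+371 ≤ 723 → not valid
(77,305,375): 77+305 > 375 → valid
(148,199,450): 148+199 ≤ 450 → not valid
(43,153,309): 43+153 ≤ 309 → not valid
(439,441,892): 439+441 ≤ 892 → not valid
(242,269,474): 242+269 > 474 → valid
2 of the 6 triples form a triangle.

2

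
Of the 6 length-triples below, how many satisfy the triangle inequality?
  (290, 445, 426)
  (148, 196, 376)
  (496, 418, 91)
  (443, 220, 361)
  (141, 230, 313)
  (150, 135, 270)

(290,426,445): 290+426 > 445 → valid
(148,196,376): 148+196 ≤ 376 → not valid
(91,418,496): 91+418 > 496 → valid
(220,361,443): 220+361 > 443 → valid
(141,230,313): 141+230 > 313 → valid
(135,150,270): 135+150 > 270 → valid
5 of the 6 triples form a triangle.

5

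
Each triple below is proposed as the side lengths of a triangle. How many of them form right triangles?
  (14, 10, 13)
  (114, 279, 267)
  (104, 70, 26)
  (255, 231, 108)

(14,10,13): 10²+13² = 269 > 196 = 14² → acute
(114,279,267): 114²+267² = 84285 > 77841 = 279² → acute
(104,70,26): 26+70 ≤ 104, not a triangle
(255,231,108): 108²+231² = 65025 = 255² → right
1 of the 4 is right.

1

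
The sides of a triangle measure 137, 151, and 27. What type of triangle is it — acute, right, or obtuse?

obtuse

Compare the square of the longest side to the sum of squares of the other two: 27² + 137² = 19498 < 22801 = 151².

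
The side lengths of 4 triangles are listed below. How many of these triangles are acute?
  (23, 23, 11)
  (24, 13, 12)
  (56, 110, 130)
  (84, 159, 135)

1

(23,23,11): 11²+23² = 650 > 529 = 23² → acute
(24,13,12): 12²+13² = 313 < 576 = 24² → obtuse
(56,110,130): 56²+110² = 15236 < 16900 = 130² → obtuse
(84,159,135): 84²+135² = 25281 = 159² → right
1 of the 4 is acute.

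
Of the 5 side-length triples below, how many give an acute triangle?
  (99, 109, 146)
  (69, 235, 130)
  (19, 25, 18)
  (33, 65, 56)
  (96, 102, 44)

3

(99,109,146): 99²+109² = 21682 > 21316 = 146² → acute
(69,235,130): 69+130 ≤ 235, not a triangle
(19,25,18): 18²+19² = 685 > 625 = 25² → acute
(33,65,56): 33²+56² = 4225 = 65² → right
(96,102,44): 44²+96² = 11152 > 10404 = 102² → acute
3 of the 5 are acute.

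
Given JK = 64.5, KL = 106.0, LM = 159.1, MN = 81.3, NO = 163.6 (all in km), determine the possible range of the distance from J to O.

0 ≤ JO ≤ 574.5 km

The maximum is all hops collinear in one direction: 64.5 + 106.0 + 159.1 + 81.3 + 163.6 = 574.5.
The longest hop is 163.6; the others sum to 410.9. Since 163.6 ≤ 410.9, the path can fold back on itself completely, so the minimum distance is 0.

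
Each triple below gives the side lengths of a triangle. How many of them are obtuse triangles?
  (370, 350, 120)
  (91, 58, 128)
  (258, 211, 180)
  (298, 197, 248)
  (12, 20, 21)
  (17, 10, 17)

(370,350,120): 120²+350² = 136900 = 370² → right
(91,58,128): 58²+91² = 11645 < 16384 = 128² → obtuse
(258,211,180): 180²+211² = 76921 > 66564 = 258² → acute
(298,197,248): 197²+248² = 100313 > 88804 = 298² → acute
(12,20,21): 12²+20² = 544 > 441 = 21² → acute
(17,10,17): 10²+17² = 389 > 289 = 17² → acute
1 of the 6 is obtuse.

1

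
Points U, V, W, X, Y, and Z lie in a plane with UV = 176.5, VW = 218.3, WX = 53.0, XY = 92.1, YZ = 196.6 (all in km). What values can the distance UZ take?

The maximum is all hops collinear in one direction: 176.5 + 218.3 + 53.0 + 92.1 + 196.6 = 736.5.
The longest hop is 218.3; the others sum to 518.2. Since 218.3 ≤ 518.2, the path can fold back on itself completely, so the minimum distance is 0.

0 ≤ UZ ≤ 736.5 km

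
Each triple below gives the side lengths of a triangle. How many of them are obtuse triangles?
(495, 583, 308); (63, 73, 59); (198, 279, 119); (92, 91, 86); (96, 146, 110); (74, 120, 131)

(495,583,308): 308²+495² = 339889 = 583² → right
(63,73,59): 59²+63² = 7450 > 5329 = 73² → acute
(198,279,119): 119²+198² = 53365 < 77841 = 279² → obtuse
(92,91,86): 86²+91² = 15677 > 8464 = 92² → acute
(96,146,110): 96²+110² = 21316 = 146² → right
(74,120,131): 74²+120² = 19876 > 17161 = 131² → acute
1 of the 6 is obtuse.

1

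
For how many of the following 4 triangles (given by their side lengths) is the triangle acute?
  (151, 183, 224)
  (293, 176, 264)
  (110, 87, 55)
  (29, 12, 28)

(151,183,224): 151²+183² = 56290 > 50176 = 224² → acute
(293,176,264): 176²+264² = 100672 > 85849 = 293² → acute
(110,87,55): 55²+87² = 10594 < 12100 = 110² → obtuse
(29,12,28): 12²+28² = 928 > 841 = 29² → acute
3 of the 4 are acute.

3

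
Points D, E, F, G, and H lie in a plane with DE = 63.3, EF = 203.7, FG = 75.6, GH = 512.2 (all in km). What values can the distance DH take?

The maximum is all hops collinear in one direction: 63.3 + 203.7 + 75.6 + 512.2 = 854.8.
The longest hop is 512.2; the others sum to 342.6. Folding the others back against it leaves at least 512.2 − 342.6 = 169.6.

169.6 ≤ DH ≤ 854.8 km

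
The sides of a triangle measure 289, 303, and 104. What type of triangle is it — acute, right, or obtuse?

Compare the square of the longest side to the sum of squares of the other two: 104² + 289² = 94337 > 91809 = 303².

acute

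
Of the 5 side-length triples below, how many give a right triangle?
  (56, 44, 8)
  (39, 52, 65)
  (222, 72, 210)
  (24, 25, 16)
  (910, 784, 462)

3

(56,44,8): 8+44 ≤ 56, not a triangle
(39,52,65): 39²+52² = 4225 = 65² → right
(222,72,210): 72²+210² = 49284 = 222² → right
(24,25,16): 16²+24² = 832 > 625 = 25² → acute
(910,784,462): 462²+784² = 828100 = 910² → right
3 of the 5 are right.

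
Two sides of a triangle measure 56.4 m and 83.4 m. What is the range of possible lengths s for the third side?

27.0 < s < 139.8

By the triangle inequality, s must be less than 56.4 + 83.4 = 139.8 and greater than |56.4 − 83.4| = 27.0.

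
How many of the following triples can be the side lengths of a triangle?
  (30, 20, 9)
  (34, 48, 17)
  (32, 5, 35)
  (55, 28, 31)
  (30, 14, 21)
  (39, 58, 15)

(9,20,30): 9+20 ≤ 30 → not valid
(17,34,48): 17+34 > 48 → valid
(5,32,35): 5+32 > 35 → valid
(28,31,55): 28+31 > 55 → valid
(14,21,30): 14+21 > 30 → valid
(15,39,58): 15+39 ≤ 58 → not valid
4 of the 6 triples form a triangle.

4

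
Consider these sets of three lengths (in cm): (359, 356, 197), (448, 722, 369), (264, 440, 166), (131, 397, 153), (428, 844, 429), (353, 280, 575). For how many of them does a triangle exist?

(197,356,359): 197+356 > 359 → valid
(369,448,722): 369+448 > 722 → valid
(166,264,440): 166+264 ≤ 440 → not valid
(131,153,397): 131+153 ≤ 397 → not valid
(428,429,844): 428+429 > 844 → valid
(280,353,575): 280+353 > 575 → valid
4 of the 6 triples form a triangle.

4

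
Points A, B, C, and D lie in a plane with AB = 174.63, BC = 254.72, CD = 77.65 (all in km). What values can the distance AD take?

The maximum is all hops collinear in one direction: 174.63 + 254.72 + 77.65 = 507.00.
The longest hop is 254.72; the others sum to 252.28. Folding the others back against it leaves at least 254.72 − 252.28 = 2.44.

2.44 ≤ AD ≤ 507.00 km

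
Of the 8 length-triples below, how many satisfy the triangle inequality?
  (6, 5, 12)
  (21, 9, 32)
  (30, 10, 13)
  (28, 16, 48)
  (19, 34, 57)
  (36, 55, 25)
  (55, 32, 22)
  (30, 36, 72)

1

(5,6,12): 5+6 ≤ 12 → not valid
(9,21,32): 9+21 ≤ 32 → not valid
(10,13,30): 10+13 ≤ 30 → not valid
(16,28,48): 16+28 ≤ 48 → not valid
(19,34,57): 19+34 ≤ 57 → not valid
(25,36,55): 25+36 > 55 → valid
(22,32,55): 22+32 ≤ 55 → not valid
(30,36,72): 30+36 ≤ 72 → not valid
1 of the 8 triples forms a triangle.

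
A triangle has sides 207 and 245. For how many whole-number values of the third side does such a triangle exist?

413

The third side lies in the open interval (38, 452).
Integers from 39 to 451 inclusive: 451 − 39 + 1 = 413.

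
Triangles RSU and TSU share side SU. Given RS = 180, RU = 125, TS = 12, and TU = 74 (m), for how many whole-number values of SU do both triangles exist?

From triangle RSU: 55 < SU < 305.
From triangle TSU: 62 < SU < 86.
Intersection: 62 < SU < 86, so integers 63 through 85: 23 values.

23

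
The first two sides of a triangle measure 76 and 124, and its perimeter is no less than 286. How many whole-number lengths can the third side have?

114

Triangle inequality: 48 < x < 200. Perimeter ≥ 286 gives x ≥ 286 − 76 − 124 = 86.
So 86 ≤ x < 200; integers 86 through 199: 114 values.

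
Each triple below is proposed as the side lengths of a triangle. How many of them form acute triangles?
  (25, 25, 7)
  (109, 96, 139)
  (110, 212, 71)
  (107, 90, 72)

3

(25,25,7): 7²+25² = 674 > 625 = 25² → acute
(109,96,139): 96²+109² = 21097 > 19321 = 139² → acute
(110,212,71): 71+110 ≤ 212, not a triangle
(107,90,72): 72²+90² = 13284 > 11449 = 107² → acute
3 of the 4 are acute.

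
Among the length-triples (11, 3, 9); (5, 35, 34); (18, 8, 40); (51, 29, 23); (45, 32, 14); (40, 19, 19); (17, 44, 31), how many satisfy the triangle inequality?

(3,9,11): 3+9 > 11 → valid
(5,34,35): 5+34 > 35 → valid
(8,18,40): 8+18 ≤ 40 → not valid
(23,29,51): 23+29 > 51 → valid
(14,32,45): 14+32 > 45 → valid
(19,19,40): 19+19 ≤ 40 → not valid
(17,31,44): 17+31 > 44 → valid
5 of the 7 triples form a triangle.

5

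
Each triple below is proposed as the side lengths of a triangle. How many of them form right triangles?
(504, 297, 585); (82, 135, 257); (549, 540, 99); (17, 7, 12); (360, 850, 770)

(504,297,585): 297²+504² = 342225 = 585² → right
(82,135,257): 82+135 ≤ 257, not a triangle
(549,540,99): 99²+540² = 301401 = 549² → right
(17,7,12): 7²+12² = 193 < 289 = 17² → obtuse
(360,850,770): 360²+770² = 722500 = 850² → right
3 of the 5 are right.

3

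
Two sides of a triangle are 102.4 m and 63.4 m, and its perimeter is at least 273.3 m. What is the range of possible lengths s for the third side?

Triangle inequality alone gives 39.0 < s < 165.8.
The perimeter condition gives s ≥ 273.3 − 102.4 − 63.4 = 107.5.
Intersecting the two: 107.5 ≤ s < 165.8.

107.5 ≤ s < 165.8 m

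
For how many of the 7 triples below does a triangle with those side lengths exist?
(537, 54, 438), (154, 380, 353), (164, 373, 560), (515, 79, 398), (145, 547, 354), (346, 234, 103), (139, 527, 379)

(54,438,537): 54+438 ≤ 537 → not valid
(154,353,380): 154+353 > 380 → valid
(164,373,560): 164+373 ≤ 560 → not valid
(79,398,515): 79+398 ≤ 515 → not valid
(145,354,547): 145+354 ≤ 547 → not valid
(103,234,346): 103+234 ≤ 346 → not valid
(139,379,527): 139+379 ≤ 527 → not valid
1 of the 7 triples forms a triangle.

1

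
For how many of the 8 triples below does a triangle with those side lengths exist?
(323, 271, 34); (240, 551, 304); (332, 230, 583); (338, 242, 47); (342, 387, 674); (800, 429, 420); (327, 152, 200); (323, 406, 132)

4

(34,271,323): 34+271 ≤ 323 → not valid
(240,304,551): 240+304 ≤ 551 → not valid
(230,332,583): 230+332 ≤ 583 → not valid
(47,242,338): 47+242 ≤ 338 → not valid
(342,387,674): 342+387 > 674 → valid
(420,429,800): 420+429 > 800 → valid
(152,200,327): 152+200 > 327 → valid
(132,323,406): 132+323 > 406 → valid
4 of the 8 triples form a triangle.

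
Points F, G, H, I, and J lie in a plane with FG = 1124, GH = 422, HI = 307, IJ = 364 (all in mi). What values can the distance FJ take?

The maximum is all hops collinear in one direction: 1124 + 422 + 307 + 364 = 2217.
The longest hop is 1124; the others sum to 1093. Folding the others back against it leaves at least 1124 − 1093 = 31.

31 ≤ FJ ≤ 2217 mi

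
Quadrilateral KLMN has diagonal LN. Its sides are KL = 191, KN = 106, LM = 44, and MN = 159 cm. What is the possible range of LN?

115 < LN < 203

From triangle KLN: |191 − 106| < LN < 191 + 106, i.e. 85 < LN < 297.
From triangle MLN: 115 < LN < 203.
Both must hold, so LN lies in the intersection.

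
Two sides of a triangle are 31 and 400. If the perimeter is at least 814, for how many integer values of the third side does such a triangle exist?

48

Triangle inequality: 369 < x < 431. Perimeter ≥ 814 gives x ≥ 814 − 31 − 400 = 383.
So 383 ≤ x < 431; integers 383 through 430: 48 values.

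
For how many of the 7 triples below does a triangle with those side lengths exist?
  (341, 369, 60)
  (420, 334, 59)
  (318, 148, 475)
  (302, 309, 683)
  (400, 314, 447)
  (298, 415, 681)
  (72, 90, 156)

(60,341,369): 60+341 > 369 → valid
(59,334,420): 59+334 ≤ 420 → not valid
(148,318,475): 148+318 ≤ 475 → not valid
(302,309,683): 302+309 ≤ 683 → not valid
(314,400,447): 314+400 > 447 → valid
(298,415,681): 298+415 > 681 → valid
(72,90,156): 72+90 > 156 → valid
4 of the 7 triples form a triangle.

4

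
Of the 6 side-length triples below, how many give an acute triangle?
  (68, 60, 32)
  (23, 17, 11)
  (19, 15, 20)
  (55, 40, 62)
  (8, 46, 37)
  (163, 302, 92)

(68,60,32): 32²+60² = 4624 = 68² → right
(23,17,11): 11²+17² = 410 < 529 = 23² → obtuse
(19,15,20): 15²+19² = 586 > 400 = 20² → acute
(55,40,62): 40²+55² = 4625 > 3844 = 62² → acute
(8,46,37): 8+37 ≤ 46, not a triangle
(163,302,92): 92+163 ≤ 302, not a triangle
2 of the 6 are acute.

2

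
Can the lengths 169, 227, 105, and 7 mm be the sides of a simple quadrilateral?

Yes

A quadrilateral exists iff every side is shorter than the sum of the others — equivalently, the longest side is less than the sum of the rest.
Longest side 227 < 281 (sum of the remaining 3), so yes.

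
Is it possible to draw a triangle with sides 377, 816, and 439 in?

The two shorter sides sum to 816, exactly equal to the longest side 816.
That gives only a degenerate (flat) triangle — the inequality must be strict.

No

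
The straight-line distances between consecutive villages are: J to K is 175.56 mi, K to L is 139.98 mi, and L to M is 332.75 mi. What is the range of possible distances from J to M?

The maximum is all hops collinear in one direction: 175.56 + 139.98 + 332.75 = 648.29.
The longest hop is 332.75; the others sum to 315.54. Folding the others back against it leaves at least 332.75 − 315.54 = 17.21.

17.21 ≤ JM ≤ 648.29 mi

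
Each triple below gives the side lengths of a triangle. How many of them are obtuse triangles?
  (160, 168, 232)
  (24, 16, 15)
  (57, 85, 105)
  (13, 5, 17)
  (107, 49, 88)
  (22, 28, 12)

(160,168,232): 160²+168² = 53824 = 232² → right
(24,16,15): 15²+16² = 481 < 576 = 24² → obtuse
(57,85,105): 57²+85² = 10474 < 11025 = 105² → obtuse
(13,5,17): 5²+13² = 194 < 289 = 17² → obtuse
(107,49,88): 49²+88² = 10145 < 11449 = 107² → obtuse
(22,28,12): 12²+22² = 628 < 784 = 28² → obtuse
5 of the 6 are obtuse.

5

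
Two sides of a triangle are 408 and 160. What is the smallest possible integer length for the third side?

249

The third side must be strictly greater than |408 − 160| = 248.
The smallest integer above 248 is 249.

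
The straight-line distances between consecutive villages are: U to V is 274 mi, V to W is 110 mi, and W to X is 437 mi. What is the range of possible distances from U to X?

53 ≤ UX ≤ 821 mi

The maximum is all hops collinear in one direction: 274 + 110 + 437 = 821.
The longest hop is 437; the others sum to 384. Folding the others back against it leaves at least 437 − 384 = 53.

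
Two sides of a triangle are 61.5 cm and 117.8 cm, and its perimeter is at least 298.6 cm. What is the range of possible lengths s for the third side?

Triangle inequality alone gives 56.3 < s < 179.3.
The perimeter condition gives s ≥ 298.6 − 61.5 − 117.8 = 119.3.
Intersecting the two: 119.3 ≤ s < 179.3.

119.3 ≤ s < 179.3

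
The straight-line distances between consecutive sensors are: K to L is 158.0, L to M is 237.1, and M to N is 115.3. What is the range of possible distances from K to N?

0 ≤ KN ≤ 510.4

The maximum is all hops collinear in one direction: 158.0 + 237.1 + 115.3 = 510.4.
The longest hop is 237.1; the others sum to 273.3. Since 237.1 ≤ 273.3, the path can fold back on itself completely, so the minimum distance is 0.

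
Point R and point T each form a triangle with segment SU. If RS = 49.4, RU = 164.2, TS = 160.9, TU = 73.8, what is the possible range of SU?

From triangle RSU: |49.4 − 164.2| < SU < 49.4 + 164.2, i.e. 114.8 < SU < 213.6.
From triangle TSU: 87.1 < SU < 234.7.
Both must hold, so SU lies in the intersection.

114.8 < SU < 213.6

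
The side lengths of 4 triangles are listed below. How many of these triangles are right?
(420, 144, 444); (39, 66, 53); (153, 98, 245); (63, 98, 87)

1

(420,144,444): 144²+420² = 197136 = 444² → right
(39,66,53): 39²+53² = 4330 < 4356 = 66² → obtuse
(153,98,245): 98²+153² = 33013 < 60025 = 245² → obtuse
(63,98,87): 63²+87² = 11538 > 9604 = 98² → acute
1 of the 4 is right.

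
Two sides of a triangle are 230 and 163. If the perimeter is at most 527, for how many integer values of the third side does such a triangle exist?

Triangle inequality: 67 < x < 393. Perimeter ≤ 527 gives x ≤ 527 − 230 − 163 = 134.
So 67 < x ≤ 134; integers 68 through 134: 67 values.

67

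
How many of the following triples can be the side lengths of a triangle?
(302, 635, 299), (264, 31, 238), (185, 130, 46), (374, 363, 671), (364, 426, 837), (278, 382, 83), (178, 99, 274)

(299,302,635): 299+302 ≤ 635 → not valid
(31,238,264): 31+238 > 264 → valid
(46,130,185): 46+130 ≤ 185 → not valid
(363,374,671): 363+374 > 671 → valid
(364,426,837): 364+426 ≤ 837 → not valid
(83,278,382): 83+278 ≤ 382 → not valid
(99,178,274): 99+178 > 274 → valid
3 of the 7 triples form a triangle.

3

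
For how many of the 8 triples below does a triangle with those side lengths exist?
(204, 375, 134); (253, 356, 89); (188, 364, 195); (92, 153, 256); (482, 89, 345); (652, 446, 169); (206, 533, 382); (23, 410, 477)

(134,204,375): 134+204 ≤ 375 → not valid
(89,253,356): 89+253 ≤ 356 → not valid
(188,195,364): 188+195 > 364 → valid
(92,153,256): 92+153 ≤ 256 → not valid
(89,345,482): 89+345 ≤ 482 → not valid
(169,446,652): 169+446 ≤ 652 → not valid
(206,382,533): 206+382 > 533 → valid
(23,410,477): 23+410 ≤ 477 → not valid
2 of the 8 triples form a triangle.

2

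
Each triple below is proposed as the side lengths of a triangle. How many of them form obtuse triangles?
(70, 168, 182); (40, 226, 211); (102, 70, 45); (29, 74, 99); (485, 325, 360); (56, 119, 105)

(70,168,182): 70²+168² = 33124 = 182² → right
(40,226,211): 40²+211² = 46121 < 51076 = 226² → obtuse
(102,70,45): 45²+70² = 6925 < 10404 = 102² → obtuse
(29,74,99): 29²+74² = 6317 < 9801 = 99² → obtuse
(485,325,360): 325²+360² = 235225 = 485² → right
(56,119,105): 56²+105² = 14161 = 119² → right
3 of the 6 are obtuse.

3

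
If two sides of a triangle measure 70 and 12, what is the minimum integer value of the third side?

59

The third side must be strictly greater than |70 − 12| = 58.
The smallest integer above 58 is 59.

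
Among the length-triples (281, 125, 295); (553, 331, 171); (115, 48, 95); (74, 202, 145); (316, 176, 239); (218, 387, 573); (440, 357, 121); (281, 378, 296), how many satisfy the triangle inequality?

(125,281,295): 125+281 > 295 → valid
(171,331,553): 171+331 ≤ 553 → not valid
(48,95,115): 48+95 > 115 → valid
(74,145,202): 74+145 > 202 → valid
(176,239,316): 176+239 > 316 → valid
(218,387,573): 218+387 > 573 → valid
(121,357,440): 121+357 > 440 → valid
(281,296,378): 281+296 > 378 → valid
7 of the 8 triples form a triangle.

7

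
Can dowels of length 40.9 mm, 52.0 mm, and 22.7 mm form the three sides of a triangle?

Yes

The longest side is 52.0, and the other two sum to 63.6.
Since 63.6 > 52.0, the triangle inequality holds.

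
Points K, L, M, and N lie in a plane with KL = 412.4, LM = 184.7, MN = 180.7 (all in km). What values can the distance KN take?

47.0 ≤ KN ≤ 777.8 km

The maximum is all hops collinear in one direction: 412.4 + 184.7 + 180.7 = 777.8.
The longest hop is 412.4; the others sum to 365.4. Folding the others back against it leaves at least 412.4 − 365.4 = 47.0.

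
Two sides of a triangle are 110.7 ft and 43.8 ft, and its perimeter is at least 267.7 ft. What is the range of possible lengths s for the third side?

113.2 ≤ s < 154.5 ft

Triangle inequality alone gives 66.9 < s < 154.5.
The perimeter condition gives s ≥ 267.7 − 110.7 − 43.8 = 113.2.
Intersecting the two: 113.2 ≤ s < 154.5.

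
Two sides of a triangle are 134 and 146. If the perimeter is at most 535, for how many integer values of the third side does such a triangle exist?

243

Triangle inequality: 12 < x < 280. Perimeter ≤ 535 gives x ≤ 535 − 134 − 146 = 255.
So 12 < x ≤ 255; integers 13 through 255: 243 values.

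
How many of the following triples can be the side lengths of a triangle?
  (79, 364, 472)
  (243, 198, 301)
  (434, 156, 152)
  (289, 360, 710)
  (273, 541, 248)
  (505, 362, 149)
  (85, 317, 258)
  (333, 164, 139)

3

(79,364,472): 79+364 ≤ 472 → not valid
(198,243,301): 198+243 > 301 → valid
(152,156,434): 152+156 ≤ 434 → not valid
(289,360,710): 289+360 ≤ 710 → not valid
(248,273,541): 248+273 ≤ 541 → not valid
(149,362,505): 149+362 > 505 → valid
(85,258,317): 85+258 > 317 → valid
(139,164,333): 139+164 ≤ 333 → not valid
3 of the 8 triples form a triangle.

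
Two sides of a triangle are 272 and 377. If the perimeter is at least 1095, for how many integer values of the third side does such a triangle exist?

Triangle inequality: 105 < x < 649. Perimeter ≥ 1095 gives x ≥ 1095 − 272 − 377 = 446.
So 446 ≤ x < 649; integers 446 through 648: 203 values.

203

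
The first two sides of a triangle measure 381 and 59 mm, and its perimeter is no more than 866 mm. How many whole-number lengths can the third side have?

Triangle inequality: 322 < x < 440. Perimeter ≤ 866 gives x ≤ 866 − 381 − 59 = 426.
So 322 < x ≤ 426; integers 323 through 426: 104 values.

104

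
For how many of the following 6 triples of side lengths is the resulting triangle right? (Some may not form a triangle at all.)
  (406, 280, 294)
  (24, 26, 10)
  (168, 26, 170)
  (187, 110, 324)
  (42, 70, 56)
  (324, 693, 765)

(406,280,294): 280²+294² = 164836 = 406² → right
(24,26,10): 10²+24² = 676 = 26² → right
(168,26,170): 26²+168² = 28900 = 170² → right
(187,110,324): 110+187 ≤ 324, not a triangle
(42,70,56): 42²+56² = 4900 = 70² → right
(324,693,765): 324²+693² = 585225 = 765² → right
5 of the 6 are right.

5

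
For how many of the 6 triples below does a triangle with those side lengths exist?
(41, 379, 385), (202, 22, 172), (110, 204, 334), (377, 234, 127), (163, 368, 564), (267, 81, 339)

2

(41,379,385): 41+379 > 385 → valid
(22,172,202): 22+172 ≤ 202 → not valid
(110,204,334): 110+204 ≤ 334 → not valid
(127,234,377): 127+234 ≤ 377 → not valid
(163,368,564): 163+368 ≤ 564 → not valid
(81,267,339): 81+267 > 339 → valid
2 of the 6 triples form a triangle.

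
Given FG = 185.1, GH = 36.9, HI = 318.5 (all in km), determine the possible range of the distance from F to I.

96.5 ≤ FI ≤ 540.5 km

The maximum is all hops collinear in one direction: 185.1 + 36.9 + 318.5 = 540.5.
The longest hop is 318.5; the others sum to 222.0. Folding the others back against it leaves at least 318.5 − 222.0 = 96.5.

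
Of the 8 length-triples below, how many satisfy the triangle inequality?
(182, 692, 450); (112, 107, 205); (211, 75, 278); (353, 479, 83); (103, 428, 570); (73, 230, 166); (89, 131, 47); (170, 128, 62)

(182,450,692): 182+450 ≤ 692 → not valid
(107,112,205): 107+112 > 205 → valid
(75,211,278): 75+211 > 278 → valid
(83,353,479): 83+353 ≤ 479 → not valid
(103,428,570): 103+428 ≤ 570 → not valid
(73,166,230): 73+166 > 230 → valid
(47,89,131): 47+89 > 131 → valid
(62,128,170): 62+128 > 170 → valid
5 of the 8 triples form a triangle.

5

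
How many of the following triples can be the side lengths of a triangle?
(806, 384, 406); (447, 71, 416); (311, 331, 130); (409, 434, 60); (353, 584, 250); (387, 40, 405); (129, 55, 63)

5

(384,406,806): 384+406 ≤ 806 → not valid
(71,416,447): 71+416 > 447 → valid
(130,311,331): 130+311 > 331 → valid
(60,409,434): 60+409 > 434 → valid
(250,353,584): 250+353 > 584 → valid
(40,387,405): 40+387 > 405 → valid
(55,63,129): 55+63 ≤ 129 → not valid
5 of the 7 triples form a triangle.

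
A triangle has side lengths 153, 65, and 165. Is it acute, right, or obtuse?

Compare the square of the longest side to the sum of squares of the other two: 65² + 153² = 27634 > 27225 = 165².

acute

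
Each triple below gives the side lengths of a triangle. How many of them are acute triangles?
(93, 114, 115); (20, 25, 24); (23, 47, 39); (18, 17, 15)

(93,114,115): 93²+114² = 21645 > 13225 = 115² → acute
(20,25,24): 20²+24² = 976 > 625 = 25² → acute
(23,47,39): 23²+39² = 2050 < 2209 = 47² → obtuse
(18,17,15): 15²+17² = 514 > 324 = 18² → acute
3 of the 4 are acute.

3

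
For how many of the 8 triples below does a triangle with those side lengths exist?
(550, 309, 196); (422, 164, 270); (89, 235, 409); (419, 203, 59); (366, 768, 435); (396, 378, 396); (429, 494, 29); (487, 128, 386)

4

(196,309,550): 196+309 ≤ 550 → not valid
(164,270,422): 164+270 > 422 → valid
(89,235,409): 89+235 ≤ 409 → not valid
(59,203,419): 59+203 ≤ 419 → not valid
(366,435,768): 366+435 > 768 → valid
(378,396,396): 378+396 > 396 → valid
(29,429,494): 29+429 ≤ 494 → not valid
(128,386,487): 128+386 > 487 → valid
4 of the 8 triples form a triangle.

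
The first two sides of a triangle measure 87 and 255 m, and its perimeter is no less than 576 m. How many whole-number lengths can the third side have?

Triangle inequality: 168 < x < 342. Perimeter ≥ 576 gives x ≥ 576 − 87 − 255 = 234.
So 234 ≤ x < 342; integers 234 through 341: 108 values.

108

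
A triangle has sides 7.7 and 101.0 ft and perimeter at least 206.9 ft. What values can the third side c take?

98.2 ≤ c < 108.7 ft

Triangle inequality alone gives 93.3 < c < 108.7.
The perimeter condition gives c ≥ 206.9 − 7.7 − 101.0 = 98.2.
Intersecting the two: 98.2 ≤ c < 108.7.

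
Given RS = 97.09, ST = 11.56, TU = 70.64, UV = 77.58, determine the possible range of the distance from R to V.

The maximum is all hops collinear in one direction: 97.09 + 11.56 + 70.64 + 77.58 = 256.87.
The longest hop is 97.09; the others sum to 159.78. Since 97.09 ≤ 159.78, the path can fold back on itself completely, so the minimum distance is 0.

0 ≤ RV ≤ 256.87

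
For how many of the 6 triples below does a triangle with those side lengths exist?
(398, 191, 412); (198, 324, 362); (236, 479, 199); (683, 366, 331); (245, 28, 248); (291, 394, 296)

5

(191,398,412): 191+398 > 412 → valid
(198,324,362): 198+324 > 362 → valid
(199,236,479): 199+236 ≤ 479 → not valid
(331,366,683): 331+366 > 683 → valid
(28,245,248): 28+245 > 248 → valid
(291,296,394): 291+296 > 394 → valid
5 of the 6 triples form a triangle.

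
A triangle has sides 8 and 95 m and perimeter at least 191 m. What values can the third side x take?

Triangle inequality alone gives 87 < x < 103.
The perimeter condition gives x ≥ 191 − 8 − 95 = 88.
Intersecting the two: 88 ≤ x < 103.

88 ≤ x < 103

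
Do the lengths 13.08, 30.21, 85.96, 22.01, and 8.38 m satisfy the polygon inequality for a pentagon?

For a pentagon, each side must be shorter than the sum of the others.
Here the longest side is 85.96, but the remaining 4 sides sum to only 73.68.

No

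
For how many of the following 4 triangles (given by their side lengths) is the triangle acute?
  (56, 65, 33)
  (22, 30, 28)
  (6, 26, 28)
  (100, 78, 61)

1

(56,65,33): 33²+56² = 4225 = 65² → right
(22,30,28): 22²+28² = 1268 > 900 = 30² → acute
(6,26,28): 6²+26² = 712 < 784 = 28² → obtuse
(100,78,61): 61²+78² = 9805 < 10000 = 100² → obtuse
1 of the 4 is acute.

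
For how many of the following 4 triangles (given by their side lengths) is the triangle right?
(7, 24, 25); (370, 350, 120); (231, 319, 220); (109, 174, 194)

(7,24,25): 7²+24² = 625 = 25² → right
(370,350,120): 120²+350² = 136900 = 370² → right
(231,319,220): 220²+231² = 101761 = 319² → right
(109,174,194): 109²+174² = 42157 > 37636 = 194² → acute
3 of the 4 are right.

3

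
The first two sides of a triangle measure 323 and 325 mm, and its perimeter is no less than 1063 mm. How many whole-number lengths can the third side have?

233

Triangle inequality: 2 < x < 648. Perimeter ≥ 1063 gives x ≥ 1063 − 323 − 325 = 415.
So 415 ≤ x < 648; integers 415 through 647: 233 values.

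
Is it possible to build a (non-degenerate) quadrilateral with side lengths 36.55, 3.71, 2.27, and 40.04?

Yes

A quadrilateral exists iff every side is shorter than the sum of the others — equivalently, the longest side is less than the sum of the rest.
Longest side 40.04 < 42.53 (sum of the remaining 3), so yes.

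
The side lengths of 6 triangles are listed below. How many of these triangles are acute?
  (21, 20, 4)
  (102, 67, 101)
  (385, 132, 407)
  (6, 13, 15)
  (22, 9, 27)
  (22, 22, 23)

(21,20,4): 4²+20² = 416 < 441 = 21² → obtuse
(102,67,101): 67²+101² = 14690 > 10404 = 102² → acute
(385,132,407): 132²+385² = 165649 = 407² → right
(6,13,15): 6²+13² = 205 < 225 = 15² → obtuse
(22,9,27): 9²+22² = 565 < 729 = 27² → obtuse
(22,22,23): 22²+22² = 968 > 529 = 23² → acute
2 of the 6 are acute.

2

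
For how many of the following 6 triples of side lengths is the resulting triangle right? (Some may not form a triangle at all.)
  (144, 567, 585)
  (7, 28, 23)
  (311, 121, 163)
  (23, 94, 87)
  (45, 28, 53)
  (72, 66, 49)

2

(144,567,585): 144²+567² = 342225 = 585² → right
(7,28,23): 7²+23² = 578 < 784 = 28² → obtuse
(311,121,163): 121+163 ≤ 311, not a triangle
(23,94,87): 23²+87² = 8098 < 8836 = 94² → obtuse
(45,28,53): 28²+45² = 2809 = 53² → right
(72,66,49): 49²+66² = 6757 > 5184 = 72² → acute
2 of the 6 are right.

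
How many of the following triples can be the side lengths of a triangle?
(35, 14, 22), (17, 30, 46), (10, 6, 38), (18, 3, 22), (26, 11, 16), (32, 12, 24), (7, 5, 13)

(14,22,35): 14+22 > 35 → valid
(17,30,46): 17+30 > 46 → valid
(6,10,38): 6+10 ≤ 38 → not valid
(3,18,22): 3+18 ≤ 22 → not valid
(11,16,26): 11+16 > 26 → valid
(12,24,32): 12+24 > 32 → valid
(5,7,13): 5+7 ≤ 13 → not valid
4 of the 7 triples form a triangle.

4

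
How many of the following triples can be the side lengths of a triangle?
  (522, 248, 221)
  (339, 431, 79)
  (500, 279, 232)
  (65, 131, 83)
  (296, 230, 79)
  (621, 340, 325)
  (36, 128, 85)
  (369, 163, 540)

(221,248,522): 221+248 ≤ 522 → not valid
(79,339,431): 79+339 ≤ 431 → not valid
(232,279,500): 232+279 > 500 → valid
(65,83,131): 65+83 > 131 → valid
(79,230,296): 79+230 > 296 → valid
(325,340,621): 325+340 > 621 → valid
(36,85,128): 36+85 ≤ 128 → not valid
(163,369,540): 163+369 ≤ 540 → not valid
4 of the 8 triples form a triangle.

4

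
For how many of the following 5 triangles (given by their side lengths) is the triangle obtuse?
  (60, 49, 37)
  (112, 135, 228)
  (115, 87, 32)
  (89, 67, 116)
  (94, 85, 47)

3

(60,49,37): 37²+49² = 3770 > 3600 = 60² → acute
(112,135,228): 112²+135² = 30769 < 51984 = 228² → obtuse
(115,87,32): 32²+87² = 8593 < 13225 = 115² → obtuse
(89,67,116): 67²+89² = 12410 < 13456 = 116² → obtuse
(94,85,47): 47²+85² = 9434 > 8836 = 94² → acute
3 of the 5 are obtuse.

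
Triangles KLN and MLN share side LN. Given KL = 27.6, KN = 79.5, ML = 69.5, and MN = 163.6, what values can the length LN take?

94.1 < LN < 107.1

From triangle KLN: |27.6 − 79.5| < LN < 27.6 + 79.5, i.e. 51.9 < LN < 107.1.
From triangle MLN: 94.1 < LN < 233.1.
Both must hold, so LN lies in the intersection.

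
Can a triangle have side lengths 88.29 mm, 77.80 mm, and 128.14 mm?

The longest side is 128.14, and the other two sum to 166.09.
Since 166.09 > 128.14, the triangle inequality holds.

Yes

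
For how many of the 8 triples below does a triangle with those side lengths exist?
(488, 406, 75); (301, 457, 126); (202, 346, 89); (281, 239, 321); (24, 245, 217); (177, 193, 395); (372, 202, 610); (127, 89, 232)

(75,406,488): 75+406 ≤ 488 → not valid
(126,301,457): 126+301 ≤ 457 → not valid
(89,202,346): 89+202 ≤ 346 → not valid
(239,281,321): 239+281 > 321 → valid
(24,217,245): 24+217 ≤ 245 → not valid
(177,193,395): 177+193 ≤ 395 → not valid
(202,372,610): 202+372 ≤ 610 → not valid
(89,127,232): 89+127 ≤ 232 → not valid
1 of the 8 triples forms a triangle.

1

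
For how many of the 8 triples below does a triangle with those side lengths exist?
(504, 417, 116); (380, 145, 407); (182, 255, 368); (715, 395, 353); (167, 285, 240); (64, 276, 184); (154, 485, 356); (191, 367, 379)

(116,417,504): 116+417 > 504 → valid
(145,380,407): 145+380 > 407 → valid
(182,255,368): 182+255 > 368 → valid
(353,395,715): 353+395 > 715 → valid
(167,240,285): 167+240 > 285 → valid
(64,184,276): 64+184 ≤ 276 → not valid
(154,356,485): 154+356 > 485 → valid
(191,367,379): 191+367 > 379 → valid
7 of the 8 triples form a triangle.

7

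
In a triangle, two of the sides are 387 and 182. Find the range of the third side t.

205 < t < 569

By the triangle inequality, t must be less than 387 + 182 = 569 and greater than |387 − 182| = 205.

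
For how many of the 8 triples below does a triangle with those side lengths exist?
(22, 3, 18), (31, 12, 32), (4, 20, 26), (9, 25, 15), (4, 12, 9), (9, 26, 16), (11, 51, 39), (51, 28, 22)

(3,18,22): 3+18 ≤ 22 → not valid
(12,31,32): 12+31 > 32 → valid
(4,20,26): 4+20 ≤ 26 → not valid
(9,15,25): 9+15 ≤ 25 → not valid
(4,9,12): 4+9 > 12 → valid
(9,16,26): 9+16 ≤ 26 → not valid
(11,39,51): 11+39 ≤ 51 → not valid
(22,28,51): 22+28 ≤ 51 → not valid
2 of the 8 triples form a triangle.

2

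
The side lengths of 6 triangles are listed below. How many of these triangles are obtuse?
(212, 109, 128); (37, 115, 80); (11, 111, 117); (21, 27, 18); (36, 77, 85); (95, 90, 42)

3

(212,109,128): 109²+128² = 28265 < 44944 = 212² → obtuse
(37,115,80): 37²+80² = 7769 < 13225 = 115² → obtuse
(11,111,117): 11²+111² = 12442 < 13689 = 117² → obtuse
(21,27,18): 18²+21² = 765 > 729 = 27² → acute
(36,77,85): 36²+77² = 7225 = 85² → right
(95,90,42): 42²+90² = 9864 > 9025 = 95² → acute
3 of the 6 are obtuse.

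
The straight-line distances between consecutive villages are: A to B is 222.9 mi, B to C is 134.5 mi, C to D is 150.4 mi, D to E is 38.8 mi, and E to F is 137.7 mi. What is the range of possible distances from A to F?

0 ≤ AF ≤ 684.3 mi

The maximum is all hops collinear in one direction: 222.9 + 134.5 + 150.4 + 38.8 + 137.7 = 684.3.
The longest hop is 222.9; the others sum to 461.4. Since 222.9 ≤ 461.4, the path can fold back on itself completely, so the minimum distance is 0.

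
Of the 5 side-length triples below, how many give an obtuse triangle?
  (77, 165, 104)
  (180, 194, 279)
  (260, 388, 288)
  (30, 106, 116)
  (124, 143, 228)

(77,165,104): 77²+104² = 16745 < 27225 = 165² → obtuse
(180,194,279): 180²+194² = 70036 < 77841 = 279² → obtuse
(260,388,288): 260²+288² = 150544 = 388² → right
(30,106,116): 30²+106² = 12136 < 13456 = 116² → obtuse
(124,143,228): 124²+143² = 35825 < 51984 = 228² → obtuse
4 of the 5 are obtuse.

4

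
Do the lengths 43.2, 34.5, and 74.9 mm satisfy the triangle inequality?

Yes

The longest side is 74.9, and the other two sum to 77.7.
Since 77.7 > 74.9, the triangle inequality holds.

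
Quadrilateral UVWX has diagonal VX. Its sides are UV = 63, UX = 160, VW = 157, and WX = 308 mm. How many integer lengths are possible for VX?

71

From triangle UVX: 97 < VX < 223.
From triangle WVX: 151 < VX < 465.
Intersection: 151 < VX < 223, so integers 152 through 222: 71 values.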